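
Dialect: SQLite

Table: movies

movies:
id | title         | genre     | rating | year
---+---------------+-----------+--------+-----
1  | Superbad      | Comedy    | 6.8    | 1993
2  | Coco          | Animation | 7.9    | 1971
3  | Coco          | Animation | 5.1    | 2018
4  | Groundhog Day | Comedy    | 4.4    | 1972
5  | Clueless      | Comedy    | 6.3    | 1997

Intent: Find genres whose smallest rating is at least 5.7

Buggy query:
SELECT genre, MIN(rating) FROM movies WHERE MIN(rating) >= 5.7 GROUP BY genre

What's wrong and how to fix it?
Bug: Aggregates like MIN are computed per group after WHERE runs

Fix: Use HAVING for the per-group MIN condition

Corrected query:
SELECT genre, MIN(rating) FROM movies GROUP BY genre HAVING MIN(rating) >= 5.7

Result:
(no rows)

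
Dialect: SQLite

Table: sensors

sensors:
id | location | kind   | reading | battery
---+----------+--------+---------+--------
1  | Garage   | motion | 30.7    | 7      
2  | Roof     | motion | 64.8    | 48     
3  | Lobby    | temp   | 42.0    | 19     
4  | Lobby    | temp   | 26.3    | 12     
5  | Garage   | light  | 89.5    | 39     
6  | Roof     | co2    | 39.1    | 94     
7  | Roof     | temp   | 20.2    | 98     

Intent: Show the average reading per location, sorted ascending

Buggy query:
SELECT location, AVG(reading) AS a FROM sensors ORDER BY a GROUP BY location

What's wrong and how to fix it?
Bug: GROUP BY must precede ORDER BY

Fix: Move ORDER BY to the end, after GROUP BY

Corrected query:
SELECT location, AVG(reading) AS a FROM sensors GROUP BY location ORDER BY a

Result:
location | a        
---------+----------
Lobby    | 34.15    
Roof     | 41.366667
Garage   | 60.1     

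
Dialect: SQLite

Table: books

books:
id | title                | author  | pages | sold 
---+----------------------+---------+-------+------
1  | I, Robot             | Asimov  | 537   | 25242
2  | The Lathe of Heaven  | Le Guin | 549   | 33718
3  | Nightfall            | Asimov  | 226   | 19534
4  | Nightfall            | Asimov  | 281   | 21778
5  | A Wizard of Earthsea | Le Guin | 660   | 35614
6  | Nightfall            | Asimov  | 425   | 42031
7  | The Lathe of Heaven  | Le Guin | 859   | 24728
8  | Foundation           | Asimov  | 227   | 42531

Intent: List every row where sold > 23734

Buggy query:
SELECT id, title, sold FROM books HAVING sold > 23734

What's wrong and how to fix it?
Bug: This is a non-aggregate query (no GROUP BY, no aggregates), so in SQLite the HAVING clause is invalid here; a row-level condition belongs in WHERE

Fix: Use WHERE for row-level filtering

Corrected query:
SELECT id, title, sold FROM books WHERE sold > 23734

Result:
id | title                | sold 
---+----------------------+------
1  | I, Robot             | 25242
2  | The Lathe of Heaven  | 33718
5  | A Wizard of Earthsea | 35614
6  | Nightfall            | 42031
7  | The Lathe of Heaven  | 24728
8  | Foundation           | 42531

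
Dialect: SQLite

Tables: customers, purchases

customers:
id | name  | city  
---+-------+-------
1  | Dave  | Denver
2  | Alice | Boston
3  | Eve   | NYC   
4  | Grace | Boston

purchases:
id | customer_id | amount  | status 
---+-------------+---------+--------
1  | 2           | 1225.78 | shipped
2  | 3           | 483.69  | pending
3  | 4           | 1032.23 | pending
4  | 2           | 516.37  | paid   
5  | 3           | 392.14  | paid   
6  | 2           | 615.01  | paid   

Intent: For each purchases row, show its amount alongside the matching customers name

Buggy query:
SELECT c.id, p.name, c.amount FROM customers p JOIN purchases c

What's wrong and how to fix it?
Bug: JOIN with no ON clause produces a cartesian product; every purchases row pairs with every customers row

Fix: Add ON c.customer_id = p.id to the JOIN

Corrected query:
SELECT c.id, p.name, c.amount FROM customers p JOIN purchases c ON c.customer_id = p.id

Result:
id | name  | amount 
---+-------+--------
1  | Alice | 1225.78
2  | Eve   | 483.69 
3  | Grace | 1032.23
4  | Alice | 516.37 
5  | Eve   | 392.14 
6  | Alice | 615.01 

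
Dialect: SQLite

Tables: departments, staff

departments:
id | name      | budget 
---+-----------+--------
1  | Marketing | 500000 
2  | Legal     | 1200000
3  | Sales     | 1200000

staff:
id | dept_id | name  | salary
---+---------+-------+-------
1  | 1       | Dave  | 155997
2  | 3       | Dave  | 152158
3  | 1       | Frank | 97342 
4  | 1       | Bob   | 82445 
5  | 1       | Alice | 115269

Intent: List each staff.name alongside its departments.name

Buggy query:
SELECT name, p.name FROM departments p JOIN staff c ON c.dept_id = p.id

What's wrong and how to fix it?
Bug: 'name' exists in both joined tables, so the database can't tell which one is meant

Fix: Prefix ambiguous columns with the table alias

Corrected query:
SELECT c.name, p.name FROM departments p JOIN staff c ON c.dept_id = p.id

Result:
name  | name     
------+----------
Dave  | Marketing
Dave  | Sales    
Frank | Marketing
Bob   | Marketing
Alice | Marketing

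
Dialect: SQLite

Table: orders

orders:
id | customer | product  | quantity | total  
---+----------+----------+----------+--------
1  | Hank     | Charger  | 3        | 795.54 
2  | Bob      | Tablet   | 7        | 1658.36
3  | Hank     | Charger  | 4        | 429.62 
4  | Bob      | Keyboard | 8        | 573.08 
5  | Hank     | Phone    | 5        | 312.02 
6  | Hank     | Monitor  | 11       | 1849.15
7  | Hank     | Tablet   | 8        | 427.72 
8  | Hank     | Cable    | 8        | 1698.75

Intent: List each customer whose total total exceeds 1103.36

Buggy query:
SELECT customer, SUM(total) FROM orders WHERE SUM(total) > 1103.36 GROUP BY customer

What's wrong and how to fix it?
Bug: SUM(total) is an aggregate, but WHERE filters rows before aggregation

Fix: Use HAVING (which filters groups after aggregation) instead of WHERE

Corrected query:
SELECT customer, SUM(total) FROM orders GROUP BY customer HAVING SUM(total) > 1103.36

Result:
customer | SUM(total)
---------+-----------
Bob      | 2231.44   
Hank     | 5512.8    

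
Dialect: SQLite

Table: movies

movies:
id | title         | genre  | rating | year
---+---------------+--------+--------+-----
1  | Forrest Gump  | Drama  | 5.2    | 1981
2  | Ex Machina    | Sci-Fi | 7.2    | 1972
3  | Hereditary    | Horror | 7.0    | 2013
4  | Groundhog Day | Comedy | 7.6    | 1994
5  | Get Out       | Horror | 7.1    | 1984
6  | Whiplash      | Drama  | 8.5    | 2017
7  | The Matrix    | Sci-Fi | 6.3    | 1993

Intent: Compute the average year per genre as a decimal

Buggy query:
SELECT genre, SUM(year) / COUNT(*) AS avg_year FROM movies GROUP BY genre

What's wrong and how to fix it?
Bug: Both operands are integers, so '/' performs integer division and truncates

Fix: Multiply by 1.0 (or CAST to REAL) to force floating-point division

Corrected query:
SELECT genre, SUM(year) * 1.0 / COUNT(*) AS avg_year FROM movies GROUP BY genre

Result:
genre  | avg_year
-------+---------
Comedy | 1994    
Drama  | 1999    
Horror | 1998.5  
Sci-Fi | 1982.5  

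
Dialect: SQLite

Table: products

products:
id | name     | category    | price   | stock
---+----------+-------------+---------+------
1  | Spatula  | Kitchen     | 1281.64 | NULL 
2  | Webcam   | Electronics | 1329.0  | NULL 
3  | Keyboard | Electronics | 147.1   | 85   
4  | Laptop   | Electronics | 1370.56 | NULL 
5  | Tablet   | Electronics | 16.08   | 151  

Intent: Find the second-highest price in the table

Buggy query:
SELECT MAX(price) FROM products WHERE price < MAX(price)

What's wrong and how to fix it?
Bug: The inner MAX is an aggregate inside WHERE, which is not allowed

Fix: Put the inner MAX in a scalar subquery

Corrected query:
SELECT MAX(price) FROM products WHERE price < (SELECT MAX(price) FROM products)

Result:
MAX(price)
----------
1329      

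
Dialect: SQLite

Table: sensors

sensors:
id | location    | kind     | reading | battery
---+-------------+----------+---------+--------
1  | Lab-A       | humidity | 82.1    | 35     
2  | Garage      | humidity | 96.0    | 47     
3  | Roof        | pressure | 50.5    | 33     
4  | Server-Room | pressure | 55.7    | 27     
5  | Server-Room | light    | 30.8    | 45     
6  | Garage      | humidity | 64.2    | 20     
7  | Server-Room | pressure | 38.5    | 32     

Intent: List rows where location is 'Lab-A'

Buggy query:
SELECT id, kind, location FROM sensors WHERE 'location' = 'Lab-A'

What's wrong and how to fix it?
Bug: Single quotes denote string literals in SQL; the column name is being compared as a constant string

Fix: Remove the quotes around the column name (or use double quotes for an identifier)

Corrected query:
SELECT id, kind, location FROM sensors WHERE location = 'Lab-A'

Result:
id | kind     | location
---+----------+---------
1  | humidity | Lab-A   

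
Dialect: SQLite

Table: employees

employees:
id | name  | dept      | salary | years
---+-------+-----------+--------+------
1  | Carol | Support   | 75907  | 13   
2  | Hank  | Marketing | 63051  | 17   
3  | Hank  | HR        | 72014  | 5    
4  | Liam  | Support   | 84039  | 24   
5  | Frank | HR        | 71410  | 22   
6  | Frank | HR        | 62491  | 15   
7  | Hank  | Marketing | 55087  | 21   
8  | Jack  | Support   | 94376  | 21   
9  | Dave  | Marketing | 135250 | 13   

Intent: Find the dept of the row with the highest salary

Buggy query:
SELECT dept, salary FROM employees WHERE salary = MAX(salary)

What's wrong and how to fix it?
Bug: MAX(salary) is an aggregate and cannot be used directly in WHERE

Fix: Use a subquery: WHERE salary = (SELECT MAX(salary) FROM employees)

Corrected query:
SELECT dept, salary FROM employees WHERE salary = (SELECT MAX(salary) FROM employees)

Result:
dept      | salary
----------+-------
Marketing | 135250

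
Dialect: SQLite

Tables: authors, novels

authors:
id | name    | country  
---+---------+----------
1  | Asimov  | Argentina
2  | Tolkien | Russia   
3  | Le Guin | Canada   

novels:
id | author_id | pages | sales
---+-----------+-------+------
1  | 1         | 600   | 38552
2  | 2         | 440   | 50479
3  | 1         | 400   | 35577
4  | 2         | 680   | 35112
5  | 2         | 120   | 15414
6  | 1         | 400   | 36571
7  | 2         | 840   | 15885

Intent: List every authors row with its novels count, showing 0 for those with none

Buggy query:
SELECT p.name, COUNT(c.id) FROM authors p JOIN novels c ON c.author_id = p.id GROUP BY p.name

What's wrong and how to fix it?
Bug: An inner join excludes parents with zero children

Fix: Switch to LEFT JOIN to retain unmatched parent rows

Corrected query:
SELECT p.name, COUNT(c.id) FROM authors p LEFT JOIN novels c ON c.author_id = p.id GROUP BY p.name

Result:
name    | COUNT(c.id)
--------+------------
Asimov  | 3          
Le Guin | 0          
Tolkien | 4          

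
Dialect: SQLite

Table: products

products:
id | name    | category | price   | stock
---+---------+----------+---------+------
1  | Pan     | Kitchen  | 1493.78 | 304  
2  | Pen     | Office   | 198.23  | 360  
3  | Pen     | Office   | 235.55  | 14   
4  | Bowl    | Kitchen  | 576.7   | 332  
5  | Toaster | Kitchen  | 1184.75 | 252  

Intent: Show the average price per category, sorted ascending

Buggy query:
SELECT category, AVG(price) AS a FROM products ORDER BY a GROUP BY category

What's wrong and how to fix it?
Bug: ORDER BY appears before GROUP BY; SQL clause order requires GROUP BY first

Fix: Reorder: SELECT … FROM … GROUP BY … ORDER BY …

Corrected query:
SELECT category, AVG(price) AS a FROM products GROUP BY category ORDER BY a

Result:
category | a          
---------+------------
Office   | 216.89     
Kitchen  | 1085.076667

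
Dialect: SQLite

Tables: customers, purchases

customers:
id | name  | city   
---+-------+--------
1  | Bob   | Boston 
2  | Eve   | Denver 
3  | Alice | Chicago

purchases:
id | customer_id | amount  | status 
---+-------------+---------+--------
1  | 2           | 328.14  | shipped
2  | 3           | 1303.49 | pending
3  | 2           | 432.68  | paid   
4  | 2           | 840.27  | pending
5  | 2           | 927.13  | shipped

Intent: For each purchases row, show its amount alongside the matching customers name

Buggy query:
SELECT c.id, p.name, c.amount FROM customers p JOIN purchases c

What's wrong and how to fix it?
Bug: JOIN with no ON clause produces a cartesian product; every purchases row pairs with every customers row

Fix: Specify the join condition linking the foreign key to the parent id

Corrected query:
SELECT c.id, p.name, c.amount FROM customers p JOIN purchases c ON c.customer_id = p.id

Result:
id | name  | amount 
---+-------+--------
1  | Eve   | 328.14 
2  | Alice | 1303.49
3  | Eve   | 432.68 
4  | Eve   | 840.27 
5  | Eve   | 927.13 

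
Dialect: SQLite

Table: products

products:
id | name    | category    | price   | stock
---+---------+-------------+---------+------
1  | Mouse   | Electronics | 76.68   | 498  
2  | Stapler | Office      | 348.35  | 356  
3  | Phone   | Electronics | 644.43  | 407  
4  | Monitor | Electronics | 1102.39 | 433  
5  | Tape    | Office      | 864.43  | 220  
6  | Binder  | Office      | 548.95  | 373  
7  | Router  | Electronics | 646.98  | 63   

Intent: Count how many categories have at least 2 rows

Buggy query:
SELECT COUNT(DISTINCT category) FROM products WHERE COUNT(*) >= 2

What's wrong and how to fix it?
Bug: COUNT(*) cannot appear in WHERE; the per-group count doesn't exist yet

Fix: Use a subquery that GROUPs and filters with HAVING, then count its rows

Corrected query:
SELECT COUNT(*) FROM (SELECT category FROM products GROUP BY category HAVING COUNT(*) >= 2)

Result:
COUNT(*)
--------
2       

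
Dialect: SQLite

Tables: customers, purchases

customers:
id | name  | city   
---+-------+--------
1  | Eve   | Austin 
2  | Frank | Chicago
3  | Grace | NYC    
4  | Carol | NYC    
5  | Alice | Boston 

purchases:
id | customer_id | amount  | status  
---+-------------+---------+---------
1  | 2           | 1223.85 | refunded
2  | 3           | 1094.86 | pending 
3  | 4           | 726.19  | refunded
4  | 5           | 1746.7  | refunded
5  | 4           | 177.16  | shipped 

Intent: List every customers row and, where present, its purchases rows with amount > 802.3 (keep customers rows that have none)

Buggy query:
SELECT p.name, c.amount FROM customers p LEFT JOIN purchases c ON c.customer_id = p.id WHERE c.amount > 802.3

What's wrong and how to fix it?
Bug: Filtering c.amount in WHERE discards the NULL rows produced by LEFT JOIN, turning it into an inner join

Fix: Move the right-table condition into the ON clause so unmatched parents are kept

Corrected query:
SELECT p.name, c.amount FROM customers p LEFT JOIN purchases c ON c.customer_id = p.id AND c.amount > 802.3

Result:
name  | amount 
------+--------
Eve   | NULL   
Frank | 1223.85
Grace | 1094.86
Carol | NULL   
Alice | 1746.7 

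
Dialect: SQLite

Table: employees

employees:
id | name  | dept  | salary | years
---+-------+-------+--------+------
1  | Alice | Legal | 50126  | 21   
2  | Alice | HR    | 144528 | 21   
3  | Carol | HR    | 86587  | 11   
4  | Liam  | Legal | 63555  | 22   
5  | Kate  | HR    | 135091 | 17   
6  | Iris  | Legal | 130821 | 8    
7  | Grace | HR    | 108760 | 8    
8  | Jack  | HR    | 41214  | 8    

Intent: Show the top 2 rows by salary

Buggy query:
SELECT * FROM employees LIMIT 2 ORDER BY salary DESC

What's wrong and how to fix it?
Bug: ORDER BY cannot follow LIMIT; LIMIT is the final clause

Fix: Swap the clauses: ORDER BY first, then LIMIT

Corrected query:
SELECT * FROM employees ORDER BY salary DESC LIMIT 2

Result:
id | name  | dept | salary | years
---+-------+------+--------+------
2  | Alice | HR   | 144528 | 21   
5  | Kate  | HR   | 135091 | 17   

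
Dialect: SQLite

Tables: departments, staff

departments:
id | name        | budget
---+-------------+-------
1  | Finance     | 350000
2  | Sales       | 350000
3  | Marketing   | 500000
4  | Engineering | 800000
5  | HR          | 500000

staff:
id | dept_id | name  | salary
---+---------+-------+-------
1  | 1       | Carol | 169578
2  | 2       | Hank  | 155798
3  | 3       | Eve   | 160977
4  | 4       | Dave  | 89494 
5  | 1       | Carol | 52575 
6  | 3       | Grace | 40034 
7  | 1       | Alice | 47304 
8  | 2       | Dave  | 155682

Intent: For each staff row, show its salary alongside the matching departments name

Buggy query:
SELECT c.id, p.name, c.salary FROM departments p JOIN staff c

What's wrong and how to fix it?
Bug: Missing join condition: each staff row is matched to all departments rows instead of just its own

Fix: Add ON c.dept_id = p.id to the JOIN

Corrected query:
SELECT c.id, p.name, c.salary FROM departments p JOIN staff c ON c.dept_id = p.id

Result:
id | name        | salary
---+-------------+-------
1  | Finance     | 169578
2  | Sales       | 155798
3  | Marketing   | 160977
4  | Engineering | 89494 
5  | Finance     | 52575 
6  | Marketing   | 40034 
7  | Finance     | 47304 
8  | Sales       | 155682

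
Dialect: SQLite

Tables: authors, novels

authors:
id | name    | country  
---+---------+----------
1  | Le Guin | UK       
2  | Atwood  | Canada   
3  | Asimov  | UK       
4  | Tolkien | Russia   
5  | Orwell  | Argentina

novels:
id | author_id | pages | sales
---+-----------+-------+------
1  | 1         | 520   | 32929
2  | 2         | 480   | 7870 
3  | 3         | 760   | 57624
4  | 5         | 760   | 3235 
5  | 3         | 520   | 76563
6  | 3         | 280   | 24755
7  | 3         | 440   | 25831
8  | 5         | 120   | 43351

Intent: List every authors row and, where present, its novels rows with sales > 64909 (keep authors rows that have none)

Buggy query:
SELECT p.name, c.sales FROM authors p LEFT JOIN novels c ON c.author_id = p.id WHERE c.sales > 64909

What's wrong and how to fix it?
Bug: A WHERE condition on the right-hand table after LEFT JOIN drops unmatched parents

Fix: Move the right-table condition into the ON clause so unmatched parents are kept

Corrected query:
SELECT p.name, c.sales FROM authors p LEFT JOIN novels c ON c.author_id = p.id AND c.sales > 64909

Result:
name    | sales
--------+------
Le Guin | NULL 
Atwood  | NULL 
Asimov  | 76563
Tolkien | NULL 
Orwell  | NULL 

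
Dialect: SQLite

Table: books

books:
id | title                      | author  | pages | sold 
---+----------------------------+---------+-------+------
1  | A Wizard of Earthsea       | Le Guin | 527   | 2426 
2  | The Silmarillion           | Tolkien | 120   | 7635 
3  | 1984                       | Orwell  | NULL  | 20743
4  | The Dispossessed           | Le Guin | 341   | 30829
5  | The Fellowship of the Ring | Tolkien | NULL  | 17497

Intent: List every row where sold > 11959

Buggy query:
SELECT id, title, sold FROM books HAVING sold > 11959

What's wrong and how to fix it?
Bug: This is a non-aggregate query (no GROUP BY, no aggregates), so in SQLite the HAVING clause is invalid here; a row-level condition belongs in WHERE

Fix: Use WHERE for row-level filtering

Corrected query:
SELECT id, title, sold FROM books WHERE sold > 11959

Result:
id | title                      | sold 
---+----------------------------+------
3  | 1984                       | 20743
4  | The Dispossessed           | 30829
5  | The Fellowship of the Ring | 17497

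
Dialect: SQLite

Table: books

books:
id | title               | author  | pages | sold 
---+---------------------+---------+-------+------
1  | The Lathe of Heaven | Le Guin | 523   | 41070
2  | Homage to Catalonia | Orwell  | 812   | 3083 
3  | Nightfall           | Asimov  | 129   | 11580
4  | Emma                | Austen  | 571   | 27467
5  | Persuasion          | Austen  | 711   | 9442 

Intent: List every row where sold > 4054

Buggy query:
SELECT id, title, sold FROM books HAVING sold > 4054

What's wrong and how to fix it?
Bug: HAVING filters the output of aggregation, but this query has no GROUP BY and no aggregate functions, so SQLite rejects it (HAVING clause on a non-aggregate query); the condition here is per row

Fix: Use WHERE for row-level filtering

Corrected query:
SELECT id, title, sold FROM books WHERE sold > 4054

Result:
id | title               | sold 
---+---------------------+------
1  | The Lathe of Heaven | 41070
3  | Nightfall           | 11580
4  | Emma                | 27467
5  | Persuasion          | 9442 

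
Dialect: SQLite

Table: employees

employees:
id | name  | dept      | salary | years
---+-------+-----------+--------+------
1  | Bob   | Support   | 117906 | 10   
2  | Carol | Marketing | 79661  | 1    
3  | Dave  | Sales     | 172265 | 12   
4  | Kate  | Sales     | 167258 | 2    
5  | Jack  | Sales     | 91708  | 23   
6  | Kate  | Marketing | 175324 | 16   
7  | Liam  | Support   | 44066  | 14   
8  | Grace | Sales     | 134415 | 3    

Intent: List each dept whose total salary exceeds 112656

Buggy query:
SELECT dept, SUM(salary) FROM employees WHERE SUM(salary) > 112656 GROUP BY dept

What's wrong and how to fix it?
Bug: Aggregate functions cannot appear in a WHERE clause

Fix: Move the aggregate condition to a HAVING clause

Corrected query:
SELECT dept, SUM(salary) FROM employees GROUP BY dept HAVING SUM(salary) > 112656

Result:
dept      | SUM(salary)
----------+------------
Marketing | 254985     
Sales     | 565646     
Support   | 161972     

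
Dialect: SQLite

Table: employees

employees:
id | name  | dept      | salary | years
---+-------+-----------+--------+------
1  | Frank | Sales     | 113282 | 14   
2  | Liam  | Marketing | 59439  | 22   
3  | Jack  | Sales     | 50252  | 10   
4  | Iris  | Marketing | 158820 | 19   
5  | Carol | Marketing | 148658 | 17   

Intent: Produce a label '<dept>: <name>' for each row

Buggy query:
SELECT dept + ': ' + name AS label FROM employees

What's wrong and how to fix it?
Bug: '+' is numeric addition; on text columns SQLite converts them to 0 instead of concatenating

Fix: Use the || operator for string concatenation

Corrected query:
SELECT dept || ': ' || name AS label FROM employees

Result:
label           
----------------
Sales: Frank    
Marketing: Liam 
Sales: Jack     
Marketing: Iris 
Marketing: Carol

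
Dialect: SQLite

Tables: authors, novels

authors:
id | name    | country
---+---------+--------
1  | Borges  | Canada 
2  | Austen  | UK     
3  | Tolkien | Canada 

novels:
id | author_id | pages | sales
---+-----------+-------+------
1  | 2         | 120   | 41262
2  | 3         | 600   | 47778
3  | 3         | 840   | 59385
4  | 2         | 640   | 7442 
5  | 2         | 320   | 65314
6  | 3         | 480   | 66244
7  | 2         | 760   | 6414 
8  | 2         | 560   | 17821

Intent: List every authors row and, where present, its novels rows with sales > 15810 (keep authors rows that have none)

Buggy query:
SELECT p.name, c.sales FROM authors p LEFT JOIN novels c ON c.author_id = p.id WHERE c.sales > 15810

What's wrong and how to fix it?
Bug: A WHERE condition on the right-hand table after LEFT JOIN drops unmatched parents

Fix: Put 'c.sales > 15810' in the JOIN's ON clause instead of WHERE

Corrected query:
SELECT p.name, c.sales FROM authors p LEFT JOIN novels c ON c.author_id = p.id AND c.sales > 15810

Result:
name    | sales
--------+------
Borges  | NULL 
Austen  | 17821
Austen  | 41262
Austen  | 65314
Tolkien | 47778
Tolkien | 59385
Tolkien | 66244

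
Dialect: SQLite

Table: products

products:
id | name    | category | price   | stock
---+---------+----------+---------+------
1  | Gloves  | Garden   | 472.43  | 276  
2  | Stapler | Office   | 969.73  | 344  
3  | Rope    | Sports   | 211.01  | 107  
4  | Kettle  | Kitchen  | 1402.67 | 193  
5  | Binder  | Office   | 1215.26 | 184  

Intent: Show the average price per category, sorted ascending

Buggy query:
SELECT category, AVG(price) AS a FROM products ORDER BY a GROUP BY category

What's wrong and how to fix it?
Bug: GROUP BY must precede ORDER BY

Fix: Reorder: SELECT … FROM … GROUP BY … ORDER BY …

Corrected query:
SELECT category, AVG(price) AS a FROM products GROUP BY category ORDER BY a

Result:
category | a       
---------+---------
Sports   | 211.01  
Garden   | 472.43  
Office   | 1092.495
Kitchen  | 1402.67 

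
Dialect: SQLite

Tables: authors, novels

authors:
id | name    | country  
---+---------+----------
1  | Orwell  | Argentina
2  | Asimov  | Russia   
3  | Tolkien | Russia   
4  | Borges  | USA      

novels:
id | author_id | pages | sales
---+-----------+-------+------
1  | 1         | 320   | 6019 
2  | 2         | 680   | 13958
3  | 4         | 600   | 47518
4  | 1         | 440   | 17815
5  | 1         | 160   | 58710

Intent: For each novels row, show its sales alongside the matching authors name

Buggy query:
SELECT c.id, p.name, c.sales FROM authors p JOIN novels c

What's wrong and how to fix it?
Bug: Missing join condition: each novels row is matched to all authors rows instead of just its own

Fix: Add ON c.author_id = p.id to the JOIN

Corrected query:
SELECT c.id, p.name, c.sales FROM authors p JOIN novels c ON c.author_id = p.id

Result:
id | name   | sales
---+--------+------
1  | Orwell | 6019 
2  | Asimov | 13958
3  | Borges | 47518
4  | Orwell | 17815
5  | Orwell | 58710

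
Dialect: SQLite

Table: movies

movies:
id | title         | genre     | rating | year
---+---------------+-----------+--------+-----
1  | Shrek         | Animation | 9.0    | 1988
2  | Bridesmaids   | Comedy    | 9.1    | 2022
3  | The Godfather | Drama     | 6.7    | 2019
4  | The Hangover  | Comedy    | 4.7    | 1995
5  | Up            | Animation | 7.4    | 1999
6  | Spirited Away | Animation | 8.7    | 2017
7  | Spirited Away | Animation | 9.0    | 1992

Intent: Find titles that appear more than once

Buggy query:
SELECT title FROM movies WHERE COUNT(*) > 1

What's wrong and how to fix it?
Bug: WHERE can't reference COUNT(*); aggregates are computed after WHERE

Fix: GROUP BY title, then filter groups with HAVING COUNT(*) > 1

Corrected query:
SELECT title FROM movies GROUP BY title HAVING COUNT(*) > 1

Result:
title        
-------------
Spirited Away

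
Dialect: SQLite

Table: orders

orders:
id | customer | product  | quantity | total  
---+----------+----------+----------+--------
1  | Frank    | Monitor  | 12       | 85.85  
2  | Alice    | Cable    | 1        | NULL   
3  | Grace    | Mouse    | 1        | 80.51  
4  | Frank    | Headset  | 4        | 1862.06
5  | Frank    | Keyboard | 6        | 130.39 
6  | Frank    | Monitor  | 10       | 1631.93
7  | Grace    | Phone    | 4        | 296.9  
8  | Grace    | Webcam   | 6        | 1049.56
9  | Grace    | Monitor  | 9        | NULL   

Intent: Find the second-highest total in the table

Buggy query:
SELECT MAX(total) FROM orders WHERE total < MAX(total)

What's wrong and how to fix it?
Bug: MAX(total) on the right of the comparison is an aggregate-in-WHERE error

Fix: Compute the overall MAX in a subquery, then take MAX of rows below it

Corrected query:
SELECT MAX(total) FROM orders WHERE total < (SELECT MAX(total) FROM orders)

Result:
MAX(total)
----------
1631.93   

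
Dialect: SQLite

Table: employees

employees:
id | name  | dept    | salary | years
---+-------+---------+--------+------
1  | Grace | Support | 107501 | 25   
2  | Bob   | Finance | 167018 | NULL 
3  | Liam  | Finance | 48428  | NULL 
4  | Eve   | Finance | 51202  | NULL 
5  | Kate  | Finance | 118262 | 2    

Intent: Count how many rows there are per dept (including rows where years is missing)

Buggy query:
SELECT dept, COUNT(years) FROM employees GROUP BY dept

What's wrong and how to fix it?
Bug: COUNT(years) skips NULLs, so groups with missing years are undercounted

Fix: Use COUNT(*) to count all rows regardless of NULL

Corrected query:
SELECT dept, COUNT(*) FROM employees GROUP BY dept

Result:
dept    | COUNT(*)
--------+---------
Finance | 4       
Support | 1       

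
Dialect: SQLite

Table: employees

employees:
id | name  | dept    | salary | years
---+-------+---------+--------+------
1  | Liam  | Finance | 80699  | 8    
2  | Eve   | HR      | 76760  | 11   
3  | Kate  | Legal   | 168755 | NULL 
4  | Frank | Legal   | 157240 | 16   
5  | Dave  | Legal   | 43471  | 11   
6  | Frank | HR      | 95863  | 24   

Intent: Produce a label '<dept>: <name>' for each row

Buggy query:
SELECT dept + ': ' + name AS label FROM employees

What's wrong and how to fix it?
Bug: '+' is numeric addition; on text columns SQLite converts them to 0 instead of concatenating

Fix: Use the || operator for string concatenation

Corrected query:
SELECT dept || ': ' || name AS label FROM employees

Result:
label        
-------------
Finance: Liam
HR: Eve      
Legal: Kate  
Legal: Frank 
Legal: Dave  
HR: Frank    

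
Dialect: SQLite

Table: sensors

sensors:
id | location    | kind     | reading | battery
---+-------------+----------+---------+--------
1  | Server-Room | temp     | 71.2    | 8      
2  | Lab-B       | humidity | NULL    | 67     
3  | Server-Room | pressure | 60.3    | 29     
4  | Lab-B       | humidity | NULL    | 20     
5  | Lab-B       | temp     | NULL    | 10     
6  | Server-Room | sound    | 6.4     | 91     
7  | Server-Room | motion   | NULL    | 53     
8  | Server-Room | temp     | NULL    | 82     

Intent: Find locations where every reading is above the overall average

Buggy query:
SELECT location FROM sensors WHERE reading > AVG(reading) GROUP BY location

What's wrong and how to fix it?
Bug: AVG() is an aggregate; it can't sit directly in WHERE

Fix: Compute the overall average in a scalar subquery and compare each group's MIN against it in HAVING

Corrected query:
SELECT location FROM sensors GROUP BY location HAVING MIN(reading) > (SELECT AVG(reading) FROM sensors)

Result:
(no rows)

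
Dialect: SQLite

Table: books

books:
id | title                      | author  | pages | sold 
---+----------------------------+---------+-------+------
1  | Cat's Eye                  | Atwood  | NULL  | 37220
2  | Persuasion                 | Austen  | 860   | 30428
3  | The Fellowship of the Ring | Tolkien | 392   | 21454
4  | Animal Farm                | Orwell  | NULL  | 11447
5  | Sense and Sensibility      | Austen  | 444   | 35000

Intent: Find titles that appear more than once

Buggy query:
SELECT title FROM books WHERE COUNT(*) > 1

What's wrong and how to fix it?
Bug: WHERE can't reference COUNT(*); aggregates are computed after WHERE

Fix: GROUP BY title, then filter groups with HAVING COUNT(*) > 1

Corrected query:
SELECT title FROM books GROUP BY title HAVING COUNT(*) > 1

Result:
(no rows)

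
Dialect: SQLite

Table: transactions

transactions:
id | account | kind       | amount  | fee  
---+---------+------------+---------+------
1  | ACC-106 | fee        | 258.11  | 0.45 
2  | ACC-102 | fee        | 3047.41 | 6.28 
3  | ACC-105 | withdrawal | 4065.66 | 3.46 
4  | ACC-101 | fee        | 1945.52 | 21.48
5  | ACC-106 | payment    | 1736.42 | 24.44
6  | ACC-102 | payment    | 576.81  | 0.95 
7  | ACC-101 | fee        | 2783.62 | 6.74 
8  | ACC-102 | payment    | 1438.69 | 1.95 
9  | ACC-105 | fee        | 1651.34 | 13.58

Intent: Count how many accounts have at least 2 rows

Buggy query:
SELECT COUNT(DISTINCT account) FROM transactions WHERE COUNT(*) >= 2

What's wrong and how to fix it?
Bug: WHERE filters individual rows, not groups, so a group-level COUNT is invalid there

Fix: Use a subquery that GROUPs and filters with HAVING, then count its rows

Corrected query:
SELECT COUNT(*) FROM (SELECT account FROM transactions GROUP BY account HAVING COUNT(*) >= 2)

Result:
COUNT(*)
--------
4       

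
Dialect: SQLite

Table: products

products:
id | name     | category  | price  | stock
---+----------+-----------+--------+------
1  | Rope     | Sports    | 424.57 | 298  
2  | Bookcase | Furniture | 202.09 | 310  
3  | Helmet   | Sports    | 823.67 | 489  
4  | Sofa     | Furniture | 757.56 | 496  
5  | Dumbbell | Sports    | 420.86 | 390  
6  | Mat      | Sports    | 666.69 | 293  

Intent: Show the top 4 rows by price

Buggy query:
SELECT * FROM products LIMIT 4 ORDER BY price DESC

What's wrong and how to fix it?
Bug: ORDER BY cannot follow LIMIT; LIMIT is the final clause

Fix: Sort with ORDER BY, then apply LIMIT

Corrected query:
SELECT * FROM products ORDER BY price DESC LIMIT 4

Result:
id | name   | category  | price  | stock
---+--------+-----------+--------+------
3  | Helmet | Sports    | 823.67 | 489  
4  | Sofa   | Furniture | 757.56 | 496  
6  | Mat    | Sports    | 666.69 | 293  
1  | Rope   | Sports    | 424.57 | 298  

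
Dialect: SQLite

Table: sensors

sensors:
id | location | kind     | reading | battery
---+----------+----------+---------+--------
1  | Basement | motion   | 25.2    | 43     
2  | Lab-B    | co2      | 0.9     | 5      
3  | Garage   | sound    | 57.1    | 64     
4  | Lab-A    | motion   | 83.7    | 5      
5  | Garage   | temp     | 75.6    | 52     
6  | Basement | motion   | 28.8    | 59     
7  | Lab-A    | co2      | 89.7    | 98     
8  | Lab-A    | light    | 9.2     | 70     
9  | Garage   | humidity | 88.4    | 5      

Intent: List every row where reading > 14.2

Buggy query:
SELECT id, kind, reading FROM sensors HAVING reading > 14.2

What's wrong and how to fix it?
Bug: This is a non-aggregate query (no GROUP BY, no aggregates), so in SQLite the HAVING clause is invalid here; a row-level condition belongs in WHERE

Fix: Use WHERE for row-level filtering

Corrected query:
SELECT id, kind, reading FROM sensors WHERE reading > 14.2

Result:
id | kind     | reading
---+----------+--------
1  | motion   | 25.2   
3  | sound    | 57.1   
4  | motion   | 83.7   
5  | temp     | 75.6   
6  | motion   | 28.8   
7  | co2      | 89.7   
9  | humidity | 88.4   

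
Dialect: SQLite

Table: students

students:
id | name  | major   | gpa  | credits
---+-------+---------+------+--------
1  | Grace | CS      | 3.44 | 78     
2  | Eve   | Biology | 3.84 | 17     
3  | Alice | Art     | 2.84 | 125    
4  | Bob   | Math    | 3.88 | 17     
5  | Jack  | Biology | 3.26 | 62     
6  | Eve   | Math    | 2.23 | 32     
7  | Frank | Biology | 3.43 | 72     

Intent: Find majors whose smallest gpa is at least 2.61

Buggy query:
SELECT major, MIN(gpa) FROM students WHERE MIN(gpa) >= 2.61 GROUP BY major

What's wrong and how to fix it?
Bug: Aggregates like MIN are computed per group after WHERE runs

Fix: Use HAVING for the per-group MIN condition

Corrected query:
SELECT major, MIN(gpa) FROM students GROUP BY major HAVING MIN(gpa) >= 2.61

Result:
major   | MIN(gpa)
--------+---------
Art     | 2.84    
Biology | 3.26    
CS      | 3.44    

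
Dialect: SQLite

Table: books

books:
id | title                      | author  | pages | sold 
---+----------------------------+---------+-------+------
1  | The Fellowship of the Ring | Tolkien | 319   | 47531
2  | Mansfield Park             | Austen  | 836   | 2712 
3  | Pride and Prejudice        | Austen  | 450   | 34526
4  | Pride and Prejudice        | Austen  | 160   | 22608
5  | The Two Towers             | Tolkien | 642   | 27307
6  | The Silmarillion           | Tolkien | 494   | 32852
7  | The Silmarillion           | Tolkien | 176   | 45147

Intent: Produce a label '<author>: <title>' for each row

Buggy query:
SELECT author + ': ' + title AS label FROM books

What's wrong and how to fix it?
Bug: '+' is numeric addition; on text columns SQLite converts them to 0 instead of concatenating

Fix: Replace + with || to concatenate text

Corrected query:
SELECT author || ': ' || title AS label FROM books

Result:
label                              
-----------------------------------
Tolkien: The Fellowship of the Ring
Austen: Mansfield Park             
Austen: Pride and Prejudice        
Austen: Pride and Prejudice        
Tolkien: The Two Towers            
Tolkien: The Silmarillion          
Tolkien: The Silmarillion          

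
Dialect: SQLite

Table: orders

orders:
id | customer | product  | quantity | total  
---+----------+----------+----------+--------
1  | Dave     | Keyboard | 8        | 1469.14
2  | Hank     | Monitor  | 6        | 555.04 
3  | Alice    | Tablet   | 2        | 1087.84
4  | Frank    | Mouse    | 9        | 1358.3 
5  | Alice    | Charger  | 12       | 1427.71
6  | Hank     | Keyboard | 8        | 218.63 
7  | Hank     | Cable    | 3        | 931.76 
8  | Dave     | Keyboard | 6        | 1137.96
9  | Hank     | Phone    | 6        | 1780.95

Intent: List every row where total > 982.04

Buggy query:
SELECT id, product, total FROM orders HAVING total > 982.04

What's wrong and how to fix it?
Bug: This is a non-aggregate query (no GROUP BY, no aggregates), so in SQLite the HAVING clause is invalid here; a row-level condition belongs in WHERE

Fix: Use WHERE for row-level filtering

Corrected query:
SELECT id, product, total FROM orders WHERE total > 982.04

Result:
id | product  | total  
---+----------+--------
1  | Keyboard | 1469.14
3  | Tablet   | 1087.84
4  | Mouse    | 1358.3 
5  | Charger  | 1427.71
8  | Keyboard | 1137.96
9  | Phone    | 1780.95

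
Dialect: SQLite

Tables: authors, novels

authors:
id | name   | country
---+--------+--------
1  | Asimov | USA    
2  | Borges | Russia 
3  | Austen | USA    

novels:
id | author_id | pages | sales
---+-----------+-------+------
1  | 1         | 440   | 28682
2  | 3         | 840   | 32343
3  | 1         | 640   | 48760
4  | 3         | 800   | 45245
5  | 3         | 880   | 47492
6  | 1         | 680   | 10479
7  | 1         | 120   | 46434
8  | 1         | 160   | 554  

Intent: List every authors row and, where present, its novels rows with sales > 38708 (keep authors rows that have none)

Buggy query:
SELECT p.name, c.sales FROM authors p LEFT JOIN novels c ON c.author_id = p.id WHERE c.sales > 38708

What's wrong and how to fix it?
Bug: A WHERE condition on the right-hand table after LEFT JOIN drops unmatched parents

Fix: Move the right-table condition into the ON clause so unmatched parents are kept

Corrected query:
SELECT p.name, c.sales FROM authors p LEFT JOIN novels c ON c.author_id = p.id AND c.sales > 38708

Result:
name   | sales
-------+------
Asimov | 46434
Asimov | 48760
Borges | NULL 
Austen | 45245
Austen | 47492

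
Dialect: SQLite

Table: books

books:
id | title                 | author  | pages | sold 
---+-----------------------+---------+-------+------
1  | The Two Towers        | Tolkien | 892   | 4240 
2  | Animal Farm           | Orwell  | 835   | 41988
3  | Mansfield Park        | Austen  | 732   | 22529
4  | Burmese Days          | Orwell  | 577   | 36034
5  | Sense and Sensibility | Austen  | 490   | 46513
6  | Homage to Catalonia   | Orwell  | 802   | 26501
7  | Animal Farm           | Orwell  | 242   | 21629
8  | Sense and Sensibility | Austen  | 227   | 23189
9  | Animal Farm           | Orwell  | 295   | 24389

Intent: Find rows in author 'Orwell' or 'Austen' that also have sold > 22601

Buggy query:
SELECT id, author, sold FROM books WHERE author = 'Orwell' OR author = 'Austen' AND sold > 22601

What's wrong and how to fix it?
Bug: AND binds tighter than OR, so this parses as author = 'Orwell' OR (author = 'Austen' AND sold > 22601)

Fix: Group the OR with parentheses (or use IN), then AND the threshold

Corrected query:
SELECT id, author, sold FROM books WHERE (author = 'Orwell' OR author = 'Austen') AND sold > 22601

Result:
id | author | sold 
---+--------+------
2  | Orwell | 41988
4  | Orwell | 36034
5  | Austen | 46513
6  | Orwell | 26501
8  | Austen | 23189
9  | Orwell | 24389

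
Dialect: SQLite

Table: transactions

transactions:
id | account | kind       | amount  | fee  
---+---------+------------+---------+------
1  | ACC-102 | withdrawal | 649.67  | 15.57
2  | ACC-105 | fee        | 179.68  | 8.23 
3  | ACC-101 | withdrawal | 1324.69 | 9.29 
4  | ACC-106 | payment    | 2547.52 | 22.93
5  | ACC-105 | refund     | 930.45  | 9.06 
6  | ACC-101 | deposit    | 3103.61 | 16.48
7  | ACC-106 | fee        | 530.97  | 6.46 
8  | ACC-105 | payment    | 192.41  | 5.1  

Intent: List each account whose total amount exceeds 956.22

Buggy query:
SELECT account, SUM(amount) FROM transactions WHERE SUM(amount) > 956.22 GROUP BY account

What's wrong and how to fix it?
Bug: WHERE runs before GROUP BY, so aggregates aren't available there

Fix: Move the aggregate condition to a HAVING clause

Corrected query:
SELECT account, SUM(amount) FROM transactions GROUP BY account HAVING SUM(amount) > 956.22

Result:
account | SUM(amount)
--------+------------
ACC-101 | 4428.3     
ACC-105 | 1302.54    
ACC-106 | 3078.49    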